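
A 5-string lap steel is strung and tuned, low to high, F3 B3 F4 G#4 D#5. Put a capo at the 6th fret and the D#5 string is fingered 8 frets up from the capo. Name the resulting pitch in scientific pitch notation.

F6

The capo raises the open D#5 by 6 semitones to A5; fretting 8 more gives D#5 + 6 + 8 = D#5 + 14 semitones = F6.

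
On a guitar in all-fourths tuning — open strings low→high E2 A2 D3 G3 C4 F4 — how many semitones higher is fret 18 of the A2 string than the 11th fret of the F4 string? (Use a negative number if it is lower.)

A2 at fret 18 → D♯4 (MIDI 63); F4 at fret 11 → E5 (MIDI 76).
63 − 76 = -13, so the two pitches are 13 semitones apart.

-13 semitones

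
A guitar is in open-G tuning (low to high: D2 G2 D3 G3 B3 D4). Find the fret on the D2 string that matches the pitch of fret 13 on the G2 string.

G2 at fret 13 is G2 + 13 semitones = G#3.
The open D2 string is 5 semitones below the open G2, so the same pitch on the D2 string lies at fret 13 + 5 = 18.

18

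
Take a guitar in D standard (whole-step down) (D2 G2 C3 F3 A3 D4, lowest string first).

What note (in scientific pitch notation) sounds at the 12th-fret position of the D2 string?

D2 is MIDI 38. Adding 12 gives 50, which is D3.

D3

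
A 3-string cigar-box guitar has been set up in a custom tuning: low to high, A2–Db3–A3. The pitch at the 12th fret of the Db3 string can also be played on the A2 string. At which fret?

Fret 12 on Db3 is MIDI 49 + 12 = 61 (Db4). On the A2 string (open MIDI 45), that pitch is 61 − 45 = fret 16.

16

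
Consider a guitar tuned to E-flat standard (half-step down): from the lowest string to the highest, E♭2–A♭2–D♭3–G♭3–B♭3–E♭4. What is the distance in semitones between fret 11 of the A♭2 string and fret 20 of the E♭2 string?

A♭2 at fret 11 → G3 (MIDI 55); E♭2 at fret 20 → B3 (MIDI 59).
55 − 59 = -4, so the two pitches are 4 semitones apart, with B3 the higher.

4 semitones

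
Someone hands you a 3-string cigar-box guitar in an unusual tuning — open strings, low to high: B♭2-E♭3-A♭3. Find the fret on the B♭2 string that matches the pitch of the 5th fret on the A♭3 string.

15

Fret 5 on A♭3 is MIDI 56 + 5 = 61 (D♭4). On the B♭2 string (open MIDI 46), that pitch is 61 − 46 = fret 15.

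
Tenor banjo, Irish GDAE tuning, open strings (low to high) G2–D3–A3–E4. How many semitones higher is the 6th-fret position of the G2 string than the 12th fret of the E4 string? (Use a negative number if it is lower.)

G2 at fret 6 → C#3 (MIDI 49); E4 at fret 12 → E5 (MIDI 76).
49 − 76 = -27, so the two pitches are 27 semitones apart.

-27 semitones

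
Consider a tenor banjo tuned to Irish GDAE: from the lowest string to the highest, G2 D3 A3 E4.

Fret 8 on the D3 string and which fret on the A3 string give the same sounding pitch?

Fret 8 on D3 is MIDI 50 + 8 = 58 (A#3). On the A3 string (open MIDI 57), that pitch is 58 − 57 = fret 1.

1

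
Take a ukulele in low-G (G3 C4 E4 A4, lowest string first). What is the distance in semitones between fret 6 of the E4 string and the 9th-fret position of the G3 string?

E4 at fret 6 → A#4 (MIDI 70); G3 at fret 9 → E4 (MIDI 64).
70 − 64 = 6, so the two pitches are 6 semitones apart, with A#4 the higher.

6 semitones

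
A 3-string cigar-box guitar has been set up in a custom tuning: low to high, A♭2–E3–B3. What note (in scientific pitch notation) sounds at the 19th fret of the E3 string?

The open E3 string plus 19 semitones: E–F–Gb–G–…–A–Bb–B.
The walk passes from B into C once, so the octave number goes from 3 to 4.

B4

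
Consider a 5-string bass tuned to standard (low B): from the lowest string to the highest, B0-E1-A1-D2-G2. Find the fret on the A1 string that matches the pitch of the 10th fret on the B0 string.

0

Fret 10 on B0 is MIDI 23 + 10 = 33 (A1). On the A1 string (open MIDI 33), that pitch is 33 − 33 = fret 0.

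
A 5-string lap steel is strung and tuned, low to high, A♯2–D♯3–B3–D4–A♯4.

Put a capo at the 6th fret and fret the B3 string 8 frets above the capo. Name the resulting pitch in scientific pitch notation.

The capo raises the open B3 by 6 semitones to F4; fretting 8 more gives B3 + 6 + 8 = B3 + 14 semitones = C♯5.

C♯5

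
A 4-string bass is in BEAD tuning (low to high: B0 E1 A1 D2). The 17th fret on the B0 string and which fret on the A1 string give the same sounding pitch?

7

B0 at fret 17 is B0 + 17 semitones = E2.
The open A1 string is 10 semitones above the open B0, so the same pitch on the A1 string lies at fret 17 − 10 = 7.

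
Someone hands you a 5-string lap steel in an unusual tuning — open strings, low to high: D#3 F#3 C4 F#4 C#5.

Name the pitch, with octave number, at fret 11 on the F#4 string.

Each fret is one semitone, so F#4 + 11 = F5.

F5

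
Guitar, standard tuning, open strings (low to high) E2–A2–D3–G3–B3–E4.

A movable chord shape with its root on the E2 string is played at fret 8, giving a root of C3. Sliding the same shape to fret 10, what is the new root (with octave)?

Moving from fret 8 to fret 10 shifts the root by 2 semitones.
C3 up 2 semitones is D3.

D3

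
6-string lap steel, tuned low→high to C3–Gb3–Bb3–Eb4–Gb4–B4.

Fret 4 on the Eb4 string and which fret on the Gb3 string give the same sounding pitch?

Fret 4 on Eb4 is MIDI 63 + 4 = 67 (G4). On the Gb3 string (open MIDI 54), that pitch is 67 − 54 = fret 13.

13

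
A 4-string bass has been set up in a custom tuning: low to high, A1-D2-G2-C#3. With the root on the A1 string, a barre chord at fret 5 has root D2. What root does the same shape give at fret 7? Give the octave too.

Moving from fret 5 to fret 7 shifts the root by 2 semitones.
D2 up 2 semitones is E2.

E2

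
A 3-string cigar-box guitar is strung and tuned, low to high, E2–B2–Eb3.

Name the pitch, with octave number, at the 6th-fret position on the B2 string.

Each fret is one semitone, so B2 + 6 = F3.

F3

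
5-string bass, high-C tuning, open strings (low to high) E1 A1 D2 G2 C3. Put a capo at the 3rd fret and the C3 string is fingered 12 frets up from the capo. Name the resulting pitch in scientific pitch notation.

D#4

The capo raises the open C3 by 3 semitones to D#3; fretting 12 more gives C3 + 3 + 12 = C3 + 15 semitones = D#4.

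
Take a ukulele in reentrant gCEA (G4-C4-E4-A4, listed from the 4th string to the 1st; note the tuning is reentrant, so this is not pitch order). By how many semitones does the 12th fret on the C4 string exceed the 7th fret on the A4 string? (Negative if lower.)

C4 at fret 12 → C5 (MIDI 72); A4 at fret 7 → E5 (MIDI 76).
72 − 76 = -4, so the two pitches are 4 semitones apart.

-4 semitones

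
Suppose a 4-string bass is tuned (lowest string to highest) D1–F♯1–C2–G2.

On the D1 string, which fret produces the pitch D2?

12

D2 is 12 semitones above the open D1 (D–D#–E–F–…–C–C#–D), so it sits at fret 12.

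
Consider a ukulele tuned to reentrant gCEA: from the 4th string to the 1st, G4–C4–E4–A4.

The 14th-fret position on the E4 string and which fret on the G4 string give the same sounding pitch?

11

E4 at fret 14 is E4 + 14 semitones = F♯5.
The open G4 string is 3 semitones above the open E4, so the same pitch on the G4 string lies at fret 14 − 3 = 11.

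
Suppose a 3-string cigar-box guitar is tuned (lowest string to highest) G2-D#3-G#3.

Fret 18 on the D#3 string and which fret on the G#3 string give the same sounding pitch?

13

D#3 at fret 18 is D#3 + 18 semitones = A4.
The open G#3 string is 5 semitones above the open D#3, so the same pitch on the G#3 string lies at fret 18 − 5 = 13.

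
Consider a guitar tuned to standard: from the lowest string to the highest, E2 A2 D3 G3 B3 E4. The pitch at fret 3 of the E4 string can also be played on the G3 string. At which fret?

E4 at fret 3 is E4 + 3 semitones = G4.
The open G3 string is 9 semitones below the open E4, so the same pitch on the G3 string lies at fret 3 + 9 = 12.

12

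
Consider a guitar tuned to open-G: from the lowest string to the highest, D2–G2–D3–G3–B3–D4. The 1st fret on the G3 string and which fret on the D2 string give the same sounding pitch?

18

Fret 1 on G3 is MIDI 55 + 1 = 56 (G♯3). On the D2 string (open MIDI 38), that pitch is 56 − 38 = fret 18.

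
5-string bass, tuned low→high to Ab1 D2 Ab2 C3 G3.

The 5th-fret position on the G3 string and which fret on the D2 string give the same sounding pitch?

22

Fret 5 on G3 is MIDI 55 + 5 = 60 (C4). On the D2 string (open MIDI 38), that pitch is 60 − 38 = fret 22.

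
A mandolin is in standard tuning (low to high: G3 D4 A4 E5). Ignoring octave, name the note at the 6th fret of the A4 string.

A4 is MIDI 69. Adding 6 gives 75; 75 mod 12 = 3, i.e. D#.
(Equivalently spelled Eb.)

D#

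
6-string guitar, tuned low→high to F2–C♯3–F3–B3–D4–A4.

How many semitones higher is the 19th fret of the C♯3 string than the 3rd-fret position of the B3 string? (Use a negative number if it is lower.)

C♯3 at fret 19 → G♯4 (MIDI 68); B3 at fret 3 → D4 (MIDI 62).
68 − 62 = 6, so the two pitches are 6 semitones apart.

6 semitones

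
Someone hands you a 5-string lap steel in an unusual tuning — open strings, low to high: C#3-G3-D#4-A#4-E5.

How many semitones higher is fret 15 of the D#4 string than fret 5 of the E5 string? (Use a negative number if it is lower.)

D#4 at fret 15 → F#5 (MIDI 78); E5 at fret 5 → A5 (MIDI 81).
78 − 81 = -3, so the two pitches are 3 semitones apart.

-3 semitones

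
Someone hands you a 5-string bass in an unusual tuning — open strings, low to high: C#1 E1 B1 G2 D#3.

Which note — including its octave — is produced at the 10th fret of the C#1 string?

The open C#1 string plus 10 semitones: C#–D–D#–E–…–A–A#–B.
No B→C boundary is crossed, so the octave stays at 1.

B1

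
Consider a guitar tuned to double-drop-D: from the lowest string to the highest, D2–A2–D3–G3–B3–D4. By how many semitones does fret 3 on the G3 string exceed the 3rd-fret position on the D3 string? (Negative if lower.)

G3 at fret 3 → A#3 (MIDI 58); D3 at fret 3 → F3 (MIDI 53).
58 − 53 = 5, so the two pitches are 5 semitones apart.

5 semitones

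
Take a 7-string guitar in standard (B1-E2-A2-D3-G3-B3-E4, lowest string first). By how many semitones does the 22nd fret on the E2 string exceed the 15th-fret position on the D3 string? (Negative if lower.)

E2 at fret 22 → D4 (MIDI 62); D3 at fret 15 → F4 (MIDI 65).
62 − 65 = -3, so the two pitches are 3 semitones apart.

-3 semitones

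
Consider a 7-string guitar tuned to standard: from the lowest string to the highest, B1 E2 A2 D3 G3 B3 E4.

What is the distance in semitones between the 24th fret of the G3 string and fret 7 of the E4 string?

G3 at fret 24 → G5 (MIDI 79); E4 at fret 7 → B4 (MIDI 71).
79 − 71 = 8, so the two pitches are 8 semitones apart, with G5 the higher.

8 semitones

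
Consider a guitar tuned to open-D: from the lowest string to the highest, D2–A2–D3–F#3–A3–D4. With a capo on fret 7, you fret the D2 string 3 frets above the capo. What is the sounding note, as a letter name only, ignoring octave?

The capo raises the open D2 by 7 semitones to A2; fretting 3 more gives D2 + 7 + 3 = D2 + 10 semitones, landing on C.

C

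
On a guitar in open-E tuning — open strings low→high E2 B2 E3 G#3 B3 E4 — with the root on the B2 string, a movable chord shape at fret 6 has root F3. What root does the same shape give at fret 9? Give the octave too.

Moving from fret 6 to fret 9 shifts the root by 3 semitones.
F3 up 3 semitones is G#3.

G#3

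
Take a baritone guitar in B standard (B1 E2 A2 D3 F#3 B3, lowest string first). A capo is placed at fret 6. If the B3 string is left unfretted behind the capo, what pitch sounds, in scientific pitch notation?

F4

The capo raises the open B3 by 6 semitones to F4; fretting 0 more gives B3 + 6 + 0 = B3 + 6 semitones = F4.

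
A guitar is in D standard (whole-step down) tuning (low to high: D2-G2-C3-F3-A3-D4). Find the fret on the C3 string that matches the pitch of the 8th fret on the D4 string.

Fret 8 on D4 is MIDI 62 + 8 = 70 (A#4). On the C3 string (open MIDI 48), that pitch is 70 − 48 = fret 22.

22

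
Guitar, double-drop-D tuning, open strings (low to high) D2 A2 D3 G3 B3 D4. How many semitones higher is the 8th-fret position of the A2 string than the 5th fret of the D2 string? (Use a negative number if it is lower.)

A2 at fret 8 → F3 (MIDI 53); D2 at fret 5 → G2 (MIDI 43).
53 − 43 = 10, so the two pitches are 10 semitones apart.

10 semitones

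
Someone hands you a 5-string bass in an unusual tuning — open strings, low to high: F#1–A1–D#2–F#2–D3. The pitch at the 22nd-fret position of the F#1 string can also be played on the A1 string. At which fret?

19

Fret 22 on F#1 is MIDI 30 + 22 = 52 (E3). On the A1 string (open MIDI 33), that pitch is 52 − 33 = fret 19.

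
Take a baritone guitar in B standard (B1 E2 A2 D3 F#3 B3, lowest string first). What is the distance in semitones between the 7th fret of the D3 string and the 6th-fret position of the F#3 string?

D3 at fret 7 → A3 (MIDI 57); F#3 at fret 6 → C4 (MIDI 60).
57 − 60 = -3, so the two pitches are 3 semitones apart, with C4 the higher.

3 semitones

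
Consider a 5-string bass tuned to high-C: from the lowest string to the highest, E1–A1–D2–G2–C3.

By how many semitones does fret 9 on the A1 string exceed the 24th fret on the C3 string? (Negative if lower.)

A1 at fret 9 → F#2 (MIDI 42); C3 at fret 24 → C5 (MIDI 72).
42 − 72 = -30, so the two pitches are 30 semitones apart.

-30 semitones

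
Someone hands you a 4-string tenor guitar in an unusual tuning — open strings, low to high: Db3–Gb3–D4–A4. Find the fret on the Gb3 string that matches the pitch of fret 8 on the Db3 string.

Fret 8 on Db3 is MIDI 49 + 8 = 57 (A3). On the Gb3 string (open MIDI 54), that pitch is 57 − 54 = fret 3.

3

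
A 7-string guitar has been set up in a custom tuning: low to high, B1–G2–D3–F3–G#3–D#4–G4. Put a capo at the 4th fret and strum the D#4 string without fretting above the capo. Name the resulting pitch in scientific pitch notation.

G4

The capo raises the open D#4 by 4 semitones to G4; fretting 0 more gives D#4 + 4 + 0 = D#4 + 4 semitones = G4.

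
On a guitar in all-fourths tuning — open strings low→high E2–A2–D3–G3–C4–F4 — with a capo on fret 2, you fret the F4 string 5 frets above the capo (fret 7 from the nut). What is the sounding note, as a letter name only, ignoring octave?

C

The capo raises the open F4 by 2 semitones to G4; fretting 5 more gives F4 + 2 + 5 = F4 + 7 semitones, landing on C.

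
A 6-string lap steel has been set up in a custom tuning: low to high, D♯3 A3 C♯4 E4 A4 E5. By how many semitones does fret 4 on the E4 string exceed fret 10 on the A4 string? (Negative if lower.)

E4 at fret 4 → G♯4 (MIDI 68); A4 at fret 10 → G5 (MIDI 79).
68 − 79 = -11, so the two pitches are 11 semitones apart.

-11 semitones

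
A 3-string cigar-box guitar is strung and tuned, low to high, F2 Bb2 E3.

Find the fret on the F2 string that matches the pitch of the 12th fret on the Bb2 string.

Fret 12 on Bb2 is MIDI 46 + 12 = 58 (Bb3). On the F2 string (open MIDI 41), that pitch is 58 − 41 = fret 17.

17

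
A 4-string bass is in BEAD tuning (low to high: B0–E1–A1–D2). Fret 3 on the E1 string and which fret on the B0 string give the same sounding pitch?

E1 at fret 3 is E1 + 3 semitones = G1.
The open B0 string is 5 semitones below the open E1, so the same pitch on the B0 string lies at fret 3 + 5 = 8.

8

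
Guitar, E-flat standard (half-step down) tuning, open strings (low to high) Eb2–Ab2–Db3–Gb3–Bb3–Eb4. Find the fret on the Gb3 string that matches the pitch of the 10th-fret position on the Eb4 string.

Fret 10 on Eb4 is MIDI 63 + 10 = 73 (Db5). On the Gb3 string (open MIDI 54), that pitch is 73 − 54 = fret 19.

19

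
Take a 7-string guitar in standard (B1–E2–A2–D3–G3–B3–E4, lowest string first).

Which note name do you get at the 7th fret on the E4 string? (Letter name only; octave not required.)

E4 is MIDI 64. Adding 7 gives 71; 71 mod 12 = 11, i.e. B.

B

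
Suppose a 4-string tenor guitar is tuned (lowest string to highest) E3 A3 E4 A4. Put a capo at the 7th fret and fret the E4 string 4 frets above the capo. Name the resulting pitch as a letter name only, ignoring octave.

The capo raises the open E4 by 7 semitones to B4; fretting 4 more gives E4 + 7 + 4 = E4 + 11 semitones, landing on D#.

D#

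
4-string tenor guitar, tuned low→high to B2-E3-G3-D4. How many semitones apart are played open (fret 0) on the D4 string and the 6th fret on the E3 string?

4 semitones

D4 at fret 0 → D4 (MIDI 62); E3 at fret 6 → A#3 (MIDI 58).
62 − 58 = 4, so the two pitches are 4 semitones apart, with D4 the higher.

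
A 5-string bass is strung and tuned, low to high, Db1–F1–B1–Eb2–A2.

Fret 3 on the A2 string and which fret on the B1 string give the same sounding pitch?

A2 at fret 3 is A2 + 3 semitones = C3.
The open B1 string is 10 semitones below the open A2, so the same pitch on the B1 string lies at fret 3 + 10 = 13.

13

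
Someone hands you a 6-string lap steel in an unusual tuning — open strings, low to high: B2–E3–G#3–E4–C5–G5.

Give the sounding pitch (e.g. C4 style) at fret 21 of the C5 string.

A6

C5 is MIDI 72. Adding 21 gives 93, which is A6.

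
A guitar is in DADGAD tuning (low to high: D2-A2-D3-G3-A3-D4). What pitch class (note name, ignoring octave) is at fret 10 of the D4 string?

The open D4 string plus 10 semitones: D–D#–E–F–…–A#–B–C.

C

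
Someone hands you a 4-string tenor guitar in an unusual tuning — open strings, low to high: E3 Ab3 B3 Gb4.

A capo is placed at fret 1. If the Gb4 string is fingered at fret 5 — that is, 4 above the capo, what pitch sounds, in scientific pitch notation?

B4

The capo raises the open Gb4 by 1 semitone to G4; fretting 4 more gives Gb4 + 1 + 4 = Gb4 + 5 semitones = B4.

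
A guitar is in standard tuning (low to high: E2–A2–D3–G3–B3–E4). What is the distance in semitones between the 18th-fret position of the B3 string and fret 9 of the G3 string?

B3 at fret 18 → F5 (MIDI 77); G3 at fret 9 → E4 (MIDI 64).
77 − 64 = 13, so the two pitches are 13 semitones apart, with F5 the higher.

13 semitones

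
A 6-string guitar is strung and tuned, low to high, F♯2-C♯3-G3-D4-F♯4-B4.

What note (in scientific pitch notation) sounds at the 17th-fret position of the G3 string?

G3 is MIDI 55. Adding 17 gives 72, which is C5.

C5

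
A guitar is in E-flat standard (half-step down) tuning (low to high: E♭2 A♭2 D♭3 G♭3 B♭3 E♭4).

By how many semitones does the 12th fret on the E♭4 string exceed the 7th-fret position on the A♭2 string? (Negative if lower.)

E♭4 at fret 12 → E♭5 (MIDI 75); A♭2 at fret 7 → E♭3 (MIDI 51).
75 − 51 = 24, so the two pitches are 24 semitones apart.

24 semitones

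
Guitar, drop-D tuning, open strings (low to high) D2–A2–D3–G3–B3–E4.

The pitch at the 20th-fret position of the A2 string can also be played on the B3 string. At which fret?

6

Fret 20 on A2 is MIDI 45 + 20 = 65 (F4). On the B3 string (open MIDI 59), that pitch is 65 − 59 = fret 6.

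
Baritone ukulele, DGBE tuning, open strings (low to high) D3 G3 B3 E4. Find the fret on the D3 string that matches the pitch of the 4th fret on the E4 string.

Fret 4 on E4 is MIDI 64 + 4 = 68 (G♯4). On the D3 string (open MIDI 50), that pitch is 68 − 50 = fret 18.

18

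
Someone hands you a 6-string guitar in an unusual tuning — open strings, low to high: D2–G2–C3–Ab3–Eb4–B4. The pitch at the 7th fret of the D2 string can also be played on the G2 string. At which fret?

Fret 7 on D2 is MIDI 38 + 7 = 45 (A2). On the G2 string (open MIDI 43), that pitch is 45 − 43 = fret 2.

2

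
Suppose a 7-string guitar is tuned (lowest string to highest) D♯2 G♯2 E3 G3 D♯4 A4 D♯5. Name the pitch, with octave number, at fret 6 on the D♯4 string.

A4

The open D♯4 string plus 6 semitones: D#–E–F–F#–G–G#–A.
No B→C boundary is crossed, so the octave stays at 4.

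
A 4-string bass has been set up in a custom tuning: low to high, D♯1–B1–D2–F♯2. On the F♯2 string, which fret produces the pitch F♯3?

F♯3 is 12 semitones above the open F♯2 (F#–G–G#–A–…–E–F–F#), so it sits at fret 12.

12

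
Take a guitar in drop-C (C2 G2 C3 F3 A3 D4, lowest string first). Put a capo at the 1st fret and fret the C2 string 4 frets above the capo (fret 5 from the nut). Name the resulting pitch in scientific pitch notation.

The capo raises the open C2 by 1 semitone to C#2; fretting 4 more gives C2 + 1 + 4 = C2 + 5 semitones = F2.

F2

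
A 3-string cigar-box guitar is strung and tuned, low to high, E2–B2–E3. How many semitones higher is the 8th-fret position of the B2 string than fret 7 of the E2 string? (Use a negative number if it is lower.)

B2 at fret 8 → G3 (MIDI 55); E2 at fret 7 → B2 (MIDI 47).
55 − 47 = 8, so the two pitches are 8 semitones apart.

8 semitones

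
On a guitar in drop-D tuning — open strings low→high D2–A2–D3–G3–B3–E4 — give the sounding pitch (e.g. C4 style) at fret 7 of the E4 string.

B4

Each fret is one semitone, so E4 + 7 = B4.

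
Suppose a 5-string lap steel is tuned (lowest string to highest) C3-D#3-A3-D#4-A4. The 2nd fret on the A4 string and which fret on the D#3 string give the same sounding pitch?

20

A4 at fret 2 is A4 + 2 semitones = B4.
The open D#3 string is 18 semitones below the open A4, so the same pitch on the D#3 string lies at fret 2 + 18 = 20.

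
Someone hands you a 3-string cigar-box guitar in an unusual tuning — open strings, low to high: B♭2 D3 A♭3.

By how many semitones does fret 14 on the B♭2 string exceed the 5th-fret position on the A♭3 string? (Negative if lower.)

B♭2 at fret 14 → C4 (MIDI 60); A♭3 at fret 5 → D♭4 (MIDI 61).
60 − 61 = -1, so the two pitches are 1 semitone apart.

-1 semitone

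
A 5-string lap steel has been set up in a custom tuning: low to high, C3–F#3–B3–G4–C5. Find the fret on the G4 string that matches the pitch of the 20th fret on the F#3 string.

7

F#3 at fret 20 is F#3 + 20 semitones = D5.
The open G4 string is 13 semitones above the open F#3, so the same pitch on the G4 string lies at fret 20 − 13 = 7.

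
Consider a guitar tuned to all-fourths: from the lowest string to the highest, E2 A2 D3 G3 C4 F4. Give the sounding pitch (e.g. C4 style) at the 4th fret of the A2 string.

Each fret is one semitone, so A2 + 4 = C♯3.

C♯3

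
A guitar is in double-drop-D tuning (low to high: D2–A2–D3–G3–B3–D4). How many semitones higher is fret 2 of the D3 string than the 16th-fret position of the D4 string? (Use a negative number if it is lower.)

D3 at fret 2 → E3 (MIDI 52); D4 at fret 16 → F♯5 (MIDI 78).
52 − 78 = -26, so the two pitches are 26 semitones apart.

-26 semitones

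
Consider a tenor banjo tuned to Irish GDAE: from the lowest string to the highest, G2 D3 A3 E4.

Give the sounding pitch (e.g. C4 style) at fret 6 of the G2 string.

C#3

The open G2 string plus 6 semitones: G–G#–A–A#–B–C–C#.
The walk passes from B into C once, so the octave number goes from 2 to 3.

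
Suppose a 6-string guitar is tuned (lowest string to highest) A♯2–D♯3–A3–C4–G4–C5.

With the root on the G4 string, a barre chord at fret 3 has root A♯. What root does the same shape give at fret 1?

Moving from fret 3 to fret 1 shifts the root by -2 semitones.
A♯ down 2 semitones is G♯.

G♯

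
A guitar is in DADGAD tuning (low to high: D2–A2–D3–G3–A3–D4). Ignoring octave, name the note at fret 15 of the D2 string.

F

D2 is MIDI 38. Adding 15 gives 53; 53 mod 12 = 5, i.e. F.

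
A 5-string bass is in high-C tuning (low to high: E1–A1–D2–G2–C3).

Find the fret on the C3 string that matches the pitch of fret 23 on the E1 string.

E1 at fret 23 is E1 + 23 semitones = D♯3.
The open C3 string is 20 semitones above the open E1, so the same pitch on the C3 string lies at fret 23 − 20 = 3.

3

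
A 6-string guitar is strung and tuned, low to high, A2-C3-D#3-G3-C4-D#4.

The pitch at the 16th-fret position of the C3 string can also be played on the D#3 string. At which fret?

13

Fret 16 on C3 is MIDI 48 + 16 = 64 (E4). On the D#3 string (open MIDI 51), that pitch is 64 − 51 = fret 13.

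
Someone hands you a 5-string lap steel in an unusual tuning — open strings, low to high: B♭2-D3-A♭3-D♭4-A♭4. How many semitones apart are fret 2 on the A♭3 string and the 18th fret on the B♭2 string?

A♭3 at fret 2 → B♭3 (MIDI 58); B♭2 at fret 18 → E4 (MIDI 64).
58 − 64 = -6, so the two pitches are 6 semitones apart, with E4 the higher.

6 semitones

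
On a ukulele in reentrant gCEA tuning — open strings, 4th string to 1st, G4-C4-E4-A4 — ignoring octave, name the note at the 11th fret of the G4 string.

G4 is MIDI 67. Adding 11 gives 78; 78 mod 12 = 6, i.e. F♯.
(Equivalently spelled G♭.)

F♯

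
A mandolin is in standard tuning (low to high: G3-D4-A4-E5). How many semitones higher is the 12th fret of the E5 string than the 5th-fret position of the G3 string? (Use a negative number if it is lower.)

E5 at fret 12 → E6 (MIDI 88); G3 at fret 5 → C4 (MIDI 60).
88 − 60 = 28, so the two pitches are 28 semitones apart.

28 semitones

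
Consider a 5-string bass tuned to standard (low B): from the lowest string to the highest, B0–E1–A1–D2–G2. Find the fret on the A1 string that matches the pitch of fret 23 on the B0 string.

B0 at fret 23 is B0 + 23 semitones = A#2.
The open A1 string is 10 semitones above the open B0, so the same pitch on the A1 string lies at fret 23 − 10 = 13.

13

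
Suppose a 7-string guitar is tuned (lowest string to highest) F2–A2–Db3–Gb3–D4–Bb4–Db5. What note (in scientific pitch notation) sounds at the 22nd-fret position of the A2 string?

G4

Each fret is one semitone, so A2 + 22 = G4.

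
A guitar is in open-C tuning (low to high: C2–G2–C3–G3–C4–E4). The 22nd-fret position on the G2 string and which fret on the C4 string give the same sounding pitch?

5

Fret 22 on G2 is MIDI 43 + 22 = 65 (F4). On the C4 string (open MIDI 60), that pitch is 65 − 60 = fret 5.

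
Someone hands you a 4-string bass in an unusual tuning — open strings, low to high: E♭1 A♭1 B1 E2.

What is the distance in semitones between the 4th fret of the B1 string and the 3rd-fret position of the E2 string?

B1 at fret 4 → E♭2 (MIDI 39); E2 at fret 3 → G2 (MIDI 43).
39 − 43 = -4, so the two pitches are 4 semitones apart, with G2 the higher.

4 semitones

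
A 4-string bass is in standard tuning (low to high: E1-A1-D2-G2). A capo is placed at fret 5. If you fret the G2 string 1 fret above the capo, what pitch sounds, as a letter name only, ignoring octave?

The capo raises the open G2 by 5 semitones to C3; fretting 1 more gives G2 + 5 + 1 = G2 + 6 semitones, landing on C♯.
(Also written D♭.)

C♯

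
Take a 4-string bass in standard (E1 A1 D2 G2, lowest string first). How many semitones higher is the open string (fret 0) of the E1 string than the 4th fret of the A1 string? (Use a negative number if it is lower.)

-9 semitones

E1 at fret 0 → E1 (MIDI 28); A1 at fret 4 → C♯2 (MIDI 37).
28 − 37 = -9, so the two pitches are 9 semitones apart.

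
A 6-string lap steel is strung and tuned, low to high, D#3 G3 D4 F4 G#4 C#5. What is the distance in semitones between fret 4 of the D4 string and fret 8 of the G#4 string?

10 semitones

D4 at fret 4 → F#4 (MIDI 66); G#4 at fret 8 → E5 (MIDI 76).
66 − 76 = -10, so the two pitches are 10 semitones apart, with E5 the higher.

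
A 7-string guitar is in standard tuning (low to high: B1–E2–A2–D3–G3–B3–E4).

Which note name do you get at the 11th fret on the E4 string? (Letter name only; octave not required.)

The open E4 string plus 11 semitones: E–F–F#–G–…–C#–D–D#.

D♯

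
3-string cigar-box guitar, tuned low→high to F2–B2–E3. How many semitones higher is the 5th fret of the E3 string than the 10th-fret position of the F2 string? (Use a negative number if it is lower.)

E3 at fret 5 → A3 (MIDI 57); F2 at fret 10 → Eb3 (MIDI 51).
57 − 51 = 6, so the two pitches are 6 semitones apart.

6 semitones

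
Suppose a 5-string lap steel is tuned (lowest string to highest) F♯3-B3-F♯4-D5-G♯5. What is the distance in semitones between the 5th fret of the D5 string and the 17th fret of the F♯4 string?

4 semitones

D5 at fret 5 → G5 (MIDI 79); F♯4 at fret 17 → B5 (MIDI 83).
79 − 83 = -4, so the two pitches are 4 semitones apart, with B5 the higher.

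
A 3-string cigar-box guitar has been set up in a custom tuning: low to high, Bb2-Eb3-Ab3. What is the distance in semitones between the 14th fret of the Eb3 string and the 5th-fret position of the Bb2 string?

Eb3 at fret 14 → F4 (MIDI 65); Bb2 at fret 5 → Eb3 (MIDI 51).
65 − 51 = 14, so the two pitches are 14 semitones apart, with F4 the higher.

14 semitones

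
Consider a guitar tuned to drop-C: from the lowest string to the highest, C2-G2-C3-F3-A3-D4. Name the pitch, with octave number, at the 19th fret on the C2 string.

Each fret is one semitone, so C2 + 19 = G3.

G3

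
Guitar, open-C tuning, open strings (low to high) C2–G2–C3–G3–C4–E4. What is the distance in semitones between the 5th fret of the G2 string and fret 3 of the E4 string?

G2 at fret 5 → C3 (MIDI 48); E4 at fret 3 → G4 (MIDI 67).
48 − 67 = -19, so the two pitches are 19 semitones apart, with G4 the higher.

19 semitones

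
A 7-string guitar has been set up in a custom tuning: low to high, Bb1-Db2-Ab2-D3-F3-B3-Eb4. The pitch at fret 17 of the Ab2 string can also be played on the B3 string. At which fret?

Ab2 at fret 17 is Ab2 + 17 semitones = Db4.
The open B3 string is 15 semitones above the open Ab2, so the same pitch on the B3 string lies at fret 17 − 15 = 2.

2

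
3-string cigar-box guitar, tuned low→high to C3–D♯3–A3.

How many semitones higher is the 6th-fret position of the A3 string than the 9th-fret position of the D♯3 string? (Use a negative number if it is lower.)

3 semitones

A3 at fret 6 → D♯4 (MIDI 63); D♯3 at fret 9 → C4 (MIDI 60).
63 − 60 = 3, so the two pitches are 3 semitones apart.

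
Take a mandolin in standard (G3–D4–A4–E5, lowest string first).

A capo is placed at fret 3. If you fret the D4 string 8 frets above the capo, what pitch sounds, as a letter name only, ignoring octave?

C♯

The capo raises the open D4 by 3 semitones to F4; fretting 8 more gives D4 + 3 + 8 = D4 + 11 semitones, landing on C♯.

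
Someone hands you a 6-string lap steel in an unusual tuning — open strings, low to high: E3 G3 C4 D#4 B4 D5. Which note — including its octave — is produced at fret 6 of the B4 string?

F5

Each fret is one semitone, so B4 + 6 = F5.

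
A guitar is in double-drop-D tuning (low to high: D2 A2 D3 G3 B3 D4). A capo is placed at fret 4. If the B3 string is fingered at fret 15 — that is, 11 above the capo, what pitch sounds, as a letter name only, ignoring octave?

D

The capo raises the open B3 by 4 semitones to D#4; fretting 11 more gives B3 + 4 + 11 = B3 + 15 semitones, landing on D.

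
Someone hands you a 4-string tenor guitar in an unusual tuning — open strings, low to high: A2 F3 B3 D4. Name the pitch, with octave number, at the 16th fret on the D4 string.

The open D4 string plus 16 semitones: D–Eb–E–F–…–E–F–Gb.
The walk passes from B into C once, so the octave number goes from 4 to 5.

Gb5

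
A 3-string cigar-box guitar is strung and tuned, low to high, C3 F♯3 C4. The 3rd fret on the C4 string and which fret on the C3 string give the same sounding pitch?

15

Fret 3 on C4 is MIDI 60 + 3 = 63 (D♯4). On the C3 string (open MIDI 48), that pitch is 63 − 48 = fret 15.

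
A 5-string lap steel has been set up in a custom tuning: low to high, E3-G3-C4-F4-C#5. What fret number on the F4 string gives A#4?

A#4 is 5 semitones above the open F4 (F–F#–G–G#–A–A#), so it sits at fret 5.

5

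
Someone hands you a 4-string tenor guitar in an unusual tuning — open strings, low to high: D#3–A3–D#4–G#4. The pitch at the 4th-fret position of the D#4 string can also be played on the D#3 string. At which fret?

16

D#4 at fret 4 is D#4 + 4 semitones = G4.
The open D#3 string is 12 semitones below the open D#4, so the same pitch on the D#3 string lies at fret 4 + 12 = 16.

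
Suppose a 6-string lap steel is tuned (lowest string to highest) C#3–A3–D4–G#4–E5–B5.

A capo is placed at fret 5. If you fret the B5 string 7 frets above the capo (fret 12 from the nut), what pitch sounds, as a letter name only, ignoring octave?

The capo raises the open B5 by 5 semitones to E6; fretting 7 more gives B5 + 5 + 7 = B5 + 12 semitones, landing on B.

B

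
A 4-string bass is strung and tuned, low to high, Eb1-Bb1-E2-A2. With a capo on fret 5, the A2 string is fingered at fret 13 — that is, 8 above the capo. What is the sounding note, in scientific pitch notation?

Bb3

The capo raises the open A2 by 5 semitones to D3; fretting 8 more gives A2 + 5 + 8 = A2 + 13 semitones = Bb3.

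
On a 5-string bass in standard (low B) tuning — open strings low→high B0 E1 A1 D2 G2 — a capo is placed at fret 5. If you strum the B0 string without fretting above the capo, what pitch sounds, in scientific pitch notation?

The capo raises the open B0 by 5 semitones to E1; fretting 0 more gives B0 + 5 + 0 = B0 + 5 semitones = E1.

E1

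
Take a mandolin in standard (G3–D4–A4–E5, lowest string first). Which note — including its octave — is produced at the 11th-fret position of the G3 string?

F#4

The open G3 string plus 11 semitones: G–G#–A–A#–…–E–F–F#.
The walk passes from B into C once, so the octave number goes from 3 to 4.
(Equivalently spelled Gb4.)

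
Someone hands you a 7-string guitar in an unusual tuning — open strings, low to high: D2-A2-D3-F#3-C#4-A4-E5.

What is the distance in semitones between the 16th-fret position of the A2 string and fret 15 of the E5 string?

30 semitones

A2 at fret 16 → C#4 (MIDI 61); E5 at fret 15 → G6 (MIDI 91).
61 − 91 = -30, so the two pitches are 30 semitones apart, with G6 the higher.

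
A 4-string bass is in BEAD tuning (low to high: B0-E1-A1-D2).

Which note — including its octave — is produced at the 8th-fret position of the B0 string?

G1

The open B0 string plus 8 semitones: B–C–C#–D–D#–E–F–F#–G.
The walk passes from B into C once, so the octave number goes from 0 to 1.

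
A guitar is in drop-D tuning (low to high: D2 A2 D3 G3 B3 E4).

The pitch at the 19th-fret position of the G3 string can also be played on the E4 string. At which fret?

10

G3 at fret 19 is G3 + 19 semitones = D5.
The open E4 string is 9 semitones above the open G3, so the same pitch on the E4 string lies at fret 19 − 9 = 10.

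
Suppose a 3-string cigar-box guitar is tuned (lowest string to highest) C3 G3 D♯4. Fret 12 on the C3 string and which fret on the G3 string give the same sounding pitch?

5

C3 at fret 12 is C3 + 12 semitones = C4.
The open G3 string is 7 semitones above the open C3, so the same pitch on the G3 string lies at fret 12 − 7 = 5.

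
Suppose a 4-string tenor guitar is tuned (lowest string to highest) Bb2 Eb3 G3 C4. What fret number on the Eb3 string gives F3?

F3 is 2 semitones above the open Eb3 (Eb–E–F), so it sits at fret 2.

2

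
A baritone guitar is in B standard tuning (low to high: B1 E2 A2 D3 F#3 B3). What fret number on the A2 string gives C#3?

4

C#3 is 4 semitones above the open A2 (A–A#–B–C–C#), so it sits at fret 4.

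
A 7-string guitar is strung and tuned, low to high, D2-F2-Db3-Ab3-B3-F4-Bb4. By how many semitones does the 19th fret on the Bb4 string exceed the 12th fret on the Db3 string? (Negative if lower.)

28 semitones

Bb4 at fret 19 → F6 (MIDI 89); Db3 at fret 12 → Db4 (MIDI 61).
89 − 61 = 28, so the two pitches are 28 semitones apart.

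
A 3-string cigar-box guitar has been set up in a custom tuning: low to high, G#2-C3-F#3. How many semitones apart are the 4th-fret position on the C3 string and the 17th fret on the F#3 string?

19 semitones

C3 at fret 4 → E3 (MIDI 52); F#3 at fret 17 → B4 (MIDI 71).
52 − 71 = -19, so the two pitches are 19 semitones apart, with B4 the higher.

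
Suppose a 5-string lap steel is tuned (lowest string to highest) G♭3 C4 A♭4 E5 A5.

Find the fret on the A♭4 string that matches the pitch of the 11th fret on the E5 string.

19

Fret 11 on E5 is MIDI 76 + 11 = 87 (E♭6). On the A♭4 string (open MIDI 68), that pitch is 87 − 68 = fret 19.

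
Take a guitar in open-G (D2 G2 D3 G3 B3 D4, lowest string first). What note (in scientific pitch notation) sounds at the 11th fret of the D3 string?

C#4

D3 is MIDI 50. Adding 11 gives 61, which is C#4.
(Equivalently spelled Db4.)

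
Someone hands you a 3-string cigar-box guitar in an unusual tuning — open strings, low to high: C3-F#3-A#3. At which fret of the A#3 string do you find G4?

9

G4 is 9 semitones above the open A#3 (A#–B–C–C#–D–D#–E–F–F#–G), so it sits at fret 9.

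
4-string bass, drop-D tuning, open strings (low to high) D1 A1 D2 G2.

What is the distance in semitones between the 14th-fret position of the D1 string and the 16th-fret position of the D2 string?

14 semitones

D1 at fret 14 → E2 (MIDI 40); D2 at fret 16 → F♯3 (MIDI 54).
40 − 54 = -14, so the two pitches are 14 semitones apart, with F♯3 the higher.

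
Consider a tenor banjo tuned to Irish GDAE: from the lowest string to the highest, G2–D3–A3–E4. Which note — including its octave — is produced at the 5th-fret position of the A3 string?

Each fret is one semitone, so A3 + 5 = D4.

D4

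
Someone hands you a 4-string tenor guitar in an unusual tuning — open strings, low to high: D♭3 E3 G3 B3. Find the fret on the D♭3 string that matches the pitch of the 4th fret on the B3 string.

B3 at fret 4 is B3 + 4 semitones = E♭4.
The open D♭3 string is 10 semitones below the open B3, so the same pitch on the D♭3 string lies at fret 4 + 10 = 14.

14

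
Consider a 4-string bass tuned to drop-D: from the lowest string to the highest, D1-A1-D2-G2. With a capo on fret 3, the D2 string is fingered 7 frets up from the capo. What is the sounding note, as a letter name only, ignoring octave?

C

The capo raises the open D2 by 3 semitones to F2; fretting 7 more gives D2 + 3 + 7 = D2 + 10 semitones, landing on C.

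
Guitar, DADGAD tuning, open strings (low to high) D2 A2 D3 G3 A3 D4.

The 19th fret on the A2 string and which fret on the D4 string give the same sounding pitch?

2

A2 at fret 19 is A2 + 19 semitones = E4.
The open D4 string is 17 semitones above the open A2, so the same pitch on the D4 string lies at fret 19 − 17 = 2.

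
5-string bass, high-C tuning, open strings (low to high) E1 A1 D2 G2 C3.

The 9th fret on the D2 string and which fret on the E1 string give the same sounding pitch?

D2 at fret 9 is D2 + 9 semitones = B2.
The open E1 string is 10 semitones below the open D2, so the same pitch on the E1 string lies at fret 9 + 10 = 19.

19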